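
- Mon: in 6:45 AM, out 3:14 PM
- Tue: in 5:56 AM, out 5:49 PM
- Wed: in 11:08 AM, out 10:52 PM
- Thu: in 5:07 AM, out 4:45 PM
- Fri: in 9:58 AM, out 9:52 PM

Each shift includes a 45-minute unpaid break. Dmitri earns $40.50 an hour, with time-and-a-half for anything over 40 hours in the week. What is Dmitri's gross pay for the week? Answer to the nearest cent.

$2341.91

Mon: 6:45 AM–3:14 PM = 8 h 29 min; less 45 min break → 7 h 44 min
Tue: 5:56 AM–5:49 PM = 11 h 53 min; less 45 min break → 11 h 8 min
Wed: 11:08 AM–10:52 PM = 11 h 44 min; less 45 min break → 10 h 59 min
Thu: 5:07 AM–4:45 PM = 11 h 38 min; less 45 min break → 10 h 53 min
Fri: 9:58 AM–9:52 PM = 11 h 54 min; less 45 min break → 11 h 9 min
Total worked: 51 h 53 min = 3113 min.
Regular 40 h 0 min = 2400 min at $40.50/h; overtime 11 h 53 min = 713 min at $60.75/h.
Pay = (2400 × $40.50 + 713 × $60.75) ÷ 60 = $2341.91.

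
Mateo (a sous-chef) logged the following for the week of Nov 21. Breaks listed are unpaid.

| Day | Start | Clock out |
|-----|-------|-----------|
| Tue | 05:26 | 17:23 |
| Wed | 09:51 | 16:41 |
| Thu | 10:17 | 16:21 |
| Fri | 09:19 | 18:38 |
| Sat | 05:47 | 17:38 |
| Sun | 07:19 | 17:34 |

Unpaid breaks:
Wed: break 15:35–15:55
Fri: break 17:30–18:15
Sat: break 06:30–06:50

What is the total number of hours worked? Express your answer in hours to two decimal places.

54.85 hours

Tue: 05:26–17:23 = 11 h 57 min
Wed: 09:51–16:41 = 6 h 50 min; less 20 min break → 6 h 30 min
Thu: 10:17–16:21 = 6 h 4 min
Fri: 09:19–18:38 = 9 h 19 min; less 45 min break → 8 h 34 min
Sat: 05:47–17:38 = 11 h 51 min; less 20 min break → 11 h 31 min
Sun: 07:19–17:34 = 10 h 15 min
Total: 11 h 57 min + 6 h 30 min + 6 h 4 min + 8 h 34 min + 11 h 31 min + 10 h 15 min = 54 h 51 min.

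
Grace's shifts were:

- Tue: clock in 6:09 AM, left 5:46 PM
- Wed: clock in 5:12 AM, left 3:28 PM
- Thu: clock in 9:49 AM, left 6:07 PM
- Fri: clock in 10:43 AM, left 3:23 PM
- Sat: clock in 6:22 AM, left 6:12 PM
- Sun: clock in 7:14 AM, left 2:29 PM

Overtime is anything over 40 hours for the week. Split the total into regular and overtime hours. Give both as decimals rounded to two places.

Tue: 6:09 AM–5:46 PM = 11 h 37 min
Wed: 5:12 AM–3:28 PM = 10 h 16 min
Thu: 9:49 AM–6:07 PM = 8 h 18 min
Fri: 10:43 AM–3:23 PM = 4 h 40 min
Sat: 6:22 AM–6:12 PM = 11 h 50 min
Sun: 7:14 AM–2:29 PM = 7 h 15 min
Total worked: 53 h 56 min = 53.93 h.
Threshold 40 h → overtime 13 h 56 min, regular 40 h 0 min.

Regular 40.00 hours, overtime 13.93 hours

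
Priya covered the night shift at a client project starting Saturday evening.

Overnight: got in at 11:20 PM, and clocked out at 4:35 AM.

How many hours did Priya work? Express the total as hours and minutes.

Overnight: 11:20 PM → midnight = 0 h 40 min; midnight → 4:35 AM = 4 h 35 min; span 5 h 15 min

5 h 15 min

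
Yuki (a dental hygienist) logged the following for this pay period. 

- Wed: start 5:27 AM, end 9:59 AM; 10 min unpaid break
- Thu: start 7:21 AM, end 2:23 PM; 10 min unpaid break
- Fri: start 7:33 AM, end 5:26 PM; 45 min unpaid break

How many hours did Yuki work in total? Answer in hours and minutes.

20 h 22 min

Wed: 5:27 AM–9:59 AM = 4 h 32 min; less 10 min break → 4 h 22 min
Thu: 7:21 AM–2:23 PM = 7 h 2 min; less 10 min break → 6 h 52 min
Fri: 7:33 AM–5:26 PM = 9 h 53 min; less 45 min break → 9 h 8 min
Total: 4 h 22 min + 6 h 52 min + 9 h 8 min = 20 h 22 min.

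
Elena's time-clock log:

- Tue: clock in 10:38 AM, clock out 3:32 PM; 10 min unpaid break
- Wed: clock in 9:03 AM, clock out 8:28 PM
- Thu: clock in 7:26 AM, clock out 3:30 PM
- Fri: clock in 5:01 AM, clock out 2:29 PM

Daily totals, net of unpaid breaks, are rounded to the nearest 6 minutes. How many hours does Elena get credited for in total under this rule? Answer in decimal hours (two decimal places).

Tue: 10:38 AM–3:32 PM = 4 h 54 min − 10 min = 4 h 44 min → rounds to 4 h 42 min
Wed: 9:03 AM–8:28 PM = 11 h 25 min → rounds to 11 h 24 min
Thu: 7:26 AM–3:30 PM = 8 h 4 min → rounds to 8 h 6 min
Fri: 5:01 AM–2:29 PM = 9 h 28 min → rounds to 9 h 30 min
Total credited: 33 h 42 min.

33.70 hours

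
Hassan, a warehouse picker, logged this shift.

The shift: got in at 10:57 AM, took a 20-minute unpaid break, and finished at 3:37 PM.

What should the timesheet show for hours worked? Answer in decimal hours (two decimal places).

The shift: 10:57 AM–3:37 PM = 4 h 40 min; less 20 min break → 4 h 20 min

4.33 hours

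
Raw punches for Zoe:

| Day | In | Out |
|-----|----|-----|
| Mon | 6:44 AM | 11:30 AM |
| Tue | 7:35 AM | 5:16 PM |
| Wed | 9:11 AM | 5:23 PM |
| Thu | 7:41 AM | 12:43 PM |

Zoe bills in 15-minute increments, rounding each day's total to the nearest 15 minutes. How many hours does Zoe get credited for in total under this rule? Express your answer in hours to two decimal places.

Mon: 6:44 AM–11:30 AM = 4 h 46 min → rounds to 4 h 45 min
Tue: 7:35 AM–5:16 PM = 9 h 41 min → rounds to 9 h 45 min
Wed: 9:11 AM–5:23 PM = 8 h 12 min → rounds to 8 h 15 min
Thu: 7:41 AM–12:43 PM = 5 h 2 min → rounds to 5 h 0 min
Total credited: 27 h 45 min.

27.75 hours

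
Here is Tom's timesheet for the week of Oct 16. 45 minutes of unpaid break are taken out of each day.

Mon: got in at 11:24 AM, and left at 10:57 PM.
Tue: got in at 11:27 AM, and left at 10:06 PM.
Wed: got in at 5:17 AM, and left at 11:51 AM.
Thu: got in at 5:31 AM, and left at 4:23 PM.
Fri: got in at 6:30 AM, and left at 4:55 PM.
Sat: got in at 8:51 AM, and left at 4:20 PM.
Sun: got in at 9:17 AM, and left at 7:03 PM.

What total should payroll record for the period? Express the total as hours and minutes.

Mon: 11:24 AM–10:57 PM = 11 h 33 min; less 45 min break → 10 h 48 min
Tue: 11:27 AM–10:06 PM = 10 h 39 min; less 45 min break → 9 h 54 min
Wed: 5:17 AM–11:51 AM = 6 h 34 min; less 45 min break → 5 h 49 min
Thu: 5:31 AM–4:23 PM = 10 h 52 min; less 45 min break → 10 h 7 min
Fri: 6:30 AM–4:55 PM = 10 h 25 min; less 45 min break → 9 h 40 min
Sat: 8:51 AM–4:20 PM = 7 h 29 min; less 45 min break → 6 h 44 min
Sun: 9:17 AM–7:03 PM = 9 h 46 min; less 45 min break → 9 h 1 min
Total: 10 h 48 min + 9 h 54 min + 5 h 49 min + 10 h 7 min + 9 h 40 min + 6 h 44 min + 9 h 1 min = 62 h 3 min.

62 h 3 min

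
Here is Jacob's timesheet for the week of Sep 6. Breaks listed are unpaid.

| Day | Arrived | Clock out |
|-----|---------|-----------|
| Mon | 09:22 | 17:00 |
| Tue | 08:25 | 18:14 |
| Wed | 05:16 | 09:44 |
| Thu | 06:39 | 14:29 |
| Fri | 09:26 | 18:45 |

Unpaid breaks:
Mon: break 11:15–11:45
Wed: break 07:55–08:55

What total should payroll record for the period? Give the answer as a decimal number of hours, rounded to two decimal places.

Mon: 09:22–17:00 = 7 h 38 min; less 30 min break → 7 h 8 min
Tue: 08:25–18:14 = 9 h 49 min
Wed: 05:16–09:44 = 4 h 28 min; less 60 min break → 3 h 28 min
Thu: 06:39–14:29 = 7 h 50 min
Fri: 09:26–18:45 = 9 h 19 min
Total: 7 h 8 min + 9 h 49 min + 3 h 28 min + 7 h 50 min + 9 h 19 min = 37 h 34 min.

37.57 hours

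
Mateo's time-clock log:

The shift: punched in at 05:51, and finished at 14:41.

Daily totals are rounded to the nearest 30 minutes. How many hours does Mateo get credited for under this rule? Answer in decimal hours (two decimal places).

9.00 hours

The shift: 05:51–14:41 = 8 h 50 min → rounds to 9 h 0 min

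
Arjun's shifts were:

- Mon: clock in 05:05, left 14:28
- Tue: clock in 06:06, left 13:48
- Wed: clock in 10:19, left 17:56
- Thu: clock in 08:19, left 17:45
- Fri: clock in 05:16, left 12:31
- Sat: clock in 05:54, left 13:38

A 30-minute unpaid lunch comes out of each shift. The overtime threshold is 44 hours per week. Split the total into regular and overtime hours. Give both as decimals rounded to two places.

Regular 44.00 hours, overtime 2.12 hours

Mon: 05:05–14:28 = 9 h 23 min; less 30 min break → 8 h 53 min
Tue: 06:06–13:48 = 7 h 42 min; less 30 min break → 7 h 12 min
Wed: 10:19–17:56 = 7 h 37 min; less 30 min break → 7 h 7 min
Thu: 08:19–17:45 = 9 h 26 min; less 30 min break → 8 h 56 min
Fri: 05:16–12:31 = 7 h 15 min; less 30 min break → 6 h 45 min
Sat: 05:54–13:38 = 7 h 44 min; less 30 min break → 7 h 14 min
Total worked: 46 h 7 min = 46.12 h.
Threshold 44 h → overtime 2 h 7 min, regular 44 h 0 min.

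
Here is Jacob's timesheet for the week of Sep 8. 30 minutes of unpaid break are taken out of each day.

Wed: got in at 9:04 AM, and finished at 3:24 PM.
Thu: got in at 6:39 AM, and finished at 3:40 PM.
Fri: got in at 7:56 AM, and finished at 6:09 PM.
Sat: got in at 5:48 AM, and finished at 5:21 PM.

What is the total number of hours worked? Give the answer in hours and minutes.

35 h 7 min

Wed: 9:04 AM–3:24 PM = 6 h 20 min; less 30 min break → 5 h 50 min
Thu: 6:39 AM–3:40 PM = 9 h 1 min; less 30 min break → 8 h 31 min
Fri: 7:56 AM–6:09 PM = 10 h 13 min; less 30 min break → 9 h 43 min
Sat: 5:48 AM–5:21 PM = 11 h 33 min; less 30 min break → 11 h 3 min
Total: 5 h 50 min + 8 h 31 min + 9 h 43 min + 11 h 3 min = 35 h 7 min.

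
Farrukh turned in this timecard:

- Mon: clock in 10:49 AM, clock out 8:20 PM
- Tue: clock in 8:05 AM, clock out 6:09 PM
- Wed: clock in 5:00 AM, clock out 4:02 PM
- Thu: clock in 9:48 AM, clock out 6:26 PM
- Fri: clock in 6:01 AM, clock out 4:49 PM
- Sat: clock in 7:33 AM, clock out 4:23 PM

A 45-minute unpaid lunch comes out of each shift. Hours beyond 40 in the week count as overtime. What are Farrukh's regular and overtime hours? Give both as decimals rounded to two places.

Regular 40.00 hours, overtime 14.38 hours

Mon: 10:49 AM–8:20 PM = 9 h 31 min; less 45 min break → 8 h 46 min
Tue: 8:05 AM–6:09 PM = 10 h 4 min; less 45 min break → 9 h 19 min
Wed: 5:00 AM–4:02 PM = 11 h 2 min; less 45 min break → 10 h 17 min
Thu: 9:48 AM–6:26 PM = 8 h 38 min; less 45 min break → 7 h 53 min
Fri: 6:01 AM–4:49 PM = 10 h 48 min; less 45 min break → 10 h 3 min
Sat: 7:33 AM–4:23 PM = 8 h 50 min; less 45 min break → 8 h 5 min
Total worked: 54 h 23 min = 54.38 h.
Threshold 40 h → overtime 14 h 23 min, regular 40 h 0 min.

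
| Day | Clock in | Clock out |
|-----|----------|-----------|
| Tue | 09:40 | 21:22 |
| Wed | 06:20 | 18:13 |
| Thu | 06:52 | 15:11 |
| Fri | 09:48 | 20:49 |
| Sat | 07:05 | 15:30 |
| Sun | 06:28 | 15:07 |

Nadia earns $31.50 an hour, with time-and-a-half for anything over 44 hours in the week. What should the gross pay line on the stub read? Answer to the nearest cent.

Tue: 09:40–21:22 = 11 h 42 min
Wed: 06:20–18:13 = 11 h 53 min
Thu: 06:52–15:11 = 8 h 19 min
Fri: 09:48–20:49 = 11 h 1 min
Sat: 07:05–15:30 = 8 h 25 min
Sun: 06:28–15:07 = 8 h 39 min
Total worked: 59 h 59 min = 3599 min.
Regular 44 h 0 min = 2640 min at $31.50/h; overtime 15 h 59 min = 959 min at $47.25/h.
Pay = (2640 × $31.50 + 959 × $47.25) ÷ 60 = $2141.21.

$2141.21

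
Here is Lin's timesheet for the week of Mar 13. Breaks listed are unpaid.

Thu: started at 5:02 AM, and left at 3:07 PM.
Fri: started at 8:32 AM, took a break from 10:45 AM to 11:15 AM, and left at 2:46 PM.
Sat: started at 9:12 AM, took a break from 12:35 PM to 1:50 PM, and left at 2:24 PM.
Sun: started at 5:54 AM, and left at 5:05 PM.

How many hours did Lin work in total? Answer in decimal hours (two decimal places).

Thu: 5:02 AM–3:07 PM = 10 h 5 min
Fri: 8:32 AM–2:46 PM = 6 h 14 min; less 30 min break → 5 h 44 min
Sat: 9:12 AM–2:24 PM = 5 h 12 min; less 75 min break → 3 h 57 min
Sun: 5:54 AM–5:05 PM = 11 h 11 min
Total: 10 h 5 min + 5 h 44 min + 3 h 57 min + 11 h 11 min = 30 h 57 min.

30.95 hours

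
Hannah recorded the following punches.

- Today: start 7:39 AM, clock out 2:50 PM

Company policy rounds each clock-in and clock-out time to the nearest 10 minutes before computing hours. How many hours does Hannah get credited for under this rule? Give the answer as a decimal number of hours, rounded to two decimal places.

7.17 hours

Today: in 7:39 AM→7:40 AM, out 2:50 PM→2:50 PM; 7 h 10 min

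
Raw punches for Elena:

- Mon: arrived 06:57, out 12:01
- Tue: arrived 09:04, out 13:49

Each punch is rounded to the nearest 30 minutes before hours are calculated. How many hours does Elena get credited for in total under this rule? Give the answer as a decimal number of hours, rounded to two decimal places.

10.00 hours

Mon: in 06:57→07:00, out 12:01→12:00; 5 h 0 min
Tue: in 09:04→09:00, out 13:49→14:00; 5 h 0 min
Total credited: 10 h 0 min.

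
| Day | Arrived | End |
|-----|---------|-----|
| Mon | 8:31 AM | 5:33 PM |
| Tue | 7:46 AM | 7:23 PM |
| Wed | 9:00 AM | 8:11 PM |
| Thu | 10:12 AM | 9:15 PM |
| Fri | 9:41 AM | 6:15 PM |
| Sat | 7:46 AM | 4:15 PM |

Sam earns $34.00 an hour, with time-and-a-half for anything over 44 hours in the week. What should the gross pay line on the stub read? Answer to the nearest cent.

Mon: 8:31 AM–5:33 PM = 9 h 2 min
Tue: 7:46 AM–7:23 PM = 11 h 37 min
Wed: 9:00 AM–8:11 PM = 11 h 11 min
Thu: 10:12 AM–9:15 PM = 11 h 3 min
Fri: 9:41 AM–6:15 PM = 8 h 34 min
Sat: 7:46 AM–4:15 PM = 8 h 29 min
Total worked: 59 h 56 min = 3596 min.
Regular 44 h 0 min = 2640 min at $34.00/h; overtime 15 h 56 min = 956 min at $51.00/h.
Pay = (2640 × $34.00 + 956 × $51.00) ÷ 60 = $2308.60.

$2308.60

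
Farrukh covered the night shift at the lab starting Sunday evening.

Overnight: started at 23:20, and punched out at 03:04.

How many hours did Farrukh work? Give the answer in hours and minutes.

Overnight: 23:20 → midnight = 0 h 40 min; midnight → 03:04 = 3 h 4 min; span 3 h 44 min

3 h 44 min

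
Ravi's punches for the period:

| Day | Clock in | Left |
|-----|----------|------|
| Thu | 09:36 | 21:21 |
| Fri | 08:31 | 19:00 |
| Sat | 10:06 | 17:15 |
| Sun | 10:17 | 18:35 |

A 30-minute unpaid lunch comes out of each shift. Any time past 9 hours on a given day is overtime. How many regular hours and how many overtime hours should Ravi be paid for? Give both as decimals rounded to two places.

Thu: 09:36–21:21 = 11 h 45 min; less 30 min break → 11 h 15 min
Fri: 08:31–19:00 = 10 h 29 min; less 30 min break → 9 h 59 min
Sat: 10:06–17:15 = 7 h 9 min; less 30 min break → 6 h 39 min
Sun: 10:17–18:35 = 8 h 18 min; less 30 min break → 7 h 48 min
Thu reg 9 h 0 min / OT 2 h 15 min; Fri reg 9 h 0 min / OT 0 h 59 min; Sat reg 6 h 39 min / OT 0 h 0 min; Sun reg 7 h 48 min / OT 0 h 0 min.
Totals: regular 32 h 27 min, overtime 3 h 14 min.

Regular 32.45 hours, overtime 3.23 hours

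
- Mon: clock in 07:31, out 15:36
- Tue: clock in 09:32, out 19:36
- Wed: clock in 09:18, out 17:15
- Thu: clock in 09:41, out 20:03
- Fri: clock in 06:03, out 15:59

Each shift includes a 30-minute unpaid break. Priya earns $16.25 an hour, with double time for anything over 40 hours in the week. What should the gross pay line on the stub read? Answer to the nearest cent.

$776.75

Mon: 07:31–15:36 = 8 h 5 min; less 30 min break → 7 h 35 min
Tue: 09:32–19:36 = 10 h 4 min; less 30 min break → 9 h 34 min
Wed: 09:18–17:15 = 7 h 57 min; less 30 min break → 7 h 27 min
Thu: 09:41–20:03 = 10 h 22 min; less 30 min break → 9 h 52 min
Fri: 06:03–15:59 = 9 h 56 min; less 30 min break → 9 h 26 min
Total worked: 43 h 54 min = 2634 min.
Regular 40 h 0 min = 2400 min at $16.25/h; overtime 3 h 54 min = 234 min at $32.50/h.
Pay = (2400 × $16.25 + 234 × $32.50) ÷ 60 = $776.75.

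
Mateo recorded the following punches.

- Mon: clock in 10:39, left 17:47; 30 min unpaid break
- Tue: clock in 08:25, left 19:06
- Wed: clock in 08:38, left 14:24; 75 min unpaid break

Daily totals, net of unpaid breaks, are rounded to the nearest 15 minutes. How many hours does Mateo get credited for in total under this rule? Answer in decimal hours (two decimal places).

Mon: 10:39–17:47 = 7 h 8 min − 30 min = 6 h 38 min → rounds to 6 h 45 min
Tue: 08:25–19:06 = 10 h 41 min → rounds to 10 h 45 min
Wed: 08:38–14:24 = 5 h 46 min − 75 min = 4 h 31 min → rounds to 4 h 30 min
Total credited: 22 h 0 min.

22.00 hours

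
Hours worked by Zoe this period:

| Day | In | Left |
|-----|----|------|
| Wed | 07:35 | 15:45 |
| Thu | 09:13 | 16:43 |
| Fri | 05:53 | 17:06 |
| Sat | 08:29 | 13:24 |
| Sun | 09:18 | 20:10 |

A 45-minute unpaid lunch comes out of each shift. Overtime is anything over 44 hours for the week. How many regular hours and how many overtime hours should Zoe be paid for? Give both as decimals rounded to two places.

Regular 38.92 hours, overtime 0.00 hours

Wed: 07:35–15:45 = 8 h 10 min; less 45 min break → 7 h 25 min
Thu: 09:13–16:43 = 7 h 30 min; less 45 min break → 6 h 45 min
Fri: 05:53–17:06 = 11 h 13 min; less 45 min break → 10 h 28 min
Sat: 08:29–13:24 = 4 h 55 min; less 45 min break → 4 h 10 min
Sun: 09:18–20:10 = 10 h 52 min; less 45 min break → 10 h 7 min
Total worked: 38 h 55 min = 38.92 h.
Threshold 44 h → overtime 0 h 0 min, regular 38 h 55 min.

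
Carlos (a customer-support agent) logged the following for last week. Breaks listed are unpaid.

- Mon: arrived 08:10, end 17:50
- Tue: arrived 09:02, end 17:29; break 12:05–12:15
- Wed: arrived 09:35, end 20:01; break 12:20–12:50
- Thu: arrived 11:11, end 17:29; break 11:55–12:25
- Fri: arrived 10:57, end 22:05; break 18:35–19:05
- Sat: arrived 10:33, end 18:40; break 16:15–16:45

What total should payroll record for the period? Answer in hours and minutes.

Mon: 08:10–17:50 = 9 h 40 min
Tue: 09:02–17:29 = 8 h 27 min; less 10 min break → 8 h 17 min
Wed: 09:35–20:01 = 10 h 26 min; less 30 min break → 9 h 56 min
Thu: 11:11–17:29 = 6 h 18 min; less 30 min break → 5 h 48 min
Fri: 10:57–22:05 = 11 h 8 min; less 30 min break → 10 h 38 min
Sat: 10:33–18:40 = 8 h 7 min; less 30 min break → 7 h 37 min
Total: 9 h 40 min + 8 h 17 min + 9 h 56 min + 5 h 48 min + 10 h 38 min + 7 h 37 min = 51 h 56 min.

51 h 56 min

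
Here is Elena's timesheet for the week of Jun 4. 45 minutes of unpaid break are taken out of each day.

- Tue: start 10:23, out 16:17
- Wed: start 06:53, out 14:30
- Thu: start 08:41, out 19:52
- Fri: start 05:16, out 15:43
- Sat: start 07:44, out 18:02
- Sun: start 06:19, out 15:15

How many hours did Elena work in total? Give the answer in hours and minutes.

49 h 53 min

Tue: 10:23–16:17 = 5 h 54 min; less 45 min break → 5 h 9 min
Wed: 06:53–14:30 = 7 h 37 min; less 45 min break → 6 h 52 min
Thu: 08:41–19:52 = 11 h 11 min; less 45 min break → 10 h 26 min
Fri: 05:16–15:43 = 10 h 27 min; less 45 min break → 9 h 42 min
Sat: 07:44–18:02 = 10 h 18 min; less 45 min break → 9 h 33 min
Sun: 06:19–15:15 = 8 h 56 min; less 45 min break → 8 h 11 min
Total: 5 h 9 min + 6 h 52 min + 10 h 26 min + 9 h 42 min + 9 h 33 min + 8 h 11 min = 49 h 53 min.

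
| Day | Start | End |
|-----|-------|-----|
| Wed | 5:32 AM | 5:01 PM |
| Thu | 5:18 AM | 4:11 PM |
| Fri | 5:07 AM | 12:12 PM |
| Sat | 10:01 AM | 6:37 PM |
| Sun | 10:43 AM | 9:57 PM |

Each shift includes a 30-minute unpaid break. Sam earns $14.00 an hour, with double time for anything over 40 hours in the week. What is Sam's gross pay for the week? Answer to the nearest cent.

$749.93

Wed: 5:32 AM–5:01 PM = 11 h 29 min; less 30 min break → 10 h 59 min
Thu: 5:18 AM–4:11 PM = 10 h 53 min; less 30 min break → 10 h 23 min
Fri: 5:07 AM–12:12 PM = 7 h 5 min; less 30 min break → 6 h 35 min
Sat: 10:01 AM–6:37 PM = 8 h 36 min; less 30 min break → 8 h 6 min
Sun: 10:43 AM–9:57 PM = 11 h 14 min; less 30 min break → 10 h 44 min
Total worked: 46 h 47 min = 2807 min.
Regular 40 h 0 min = 2400 min at $14.00/h; overtime 6 h 47 min = 407 min at $28.00/h.
Pay = (2400 × $14.00 + 407 × $28.00) ÷ 60 = $749.93.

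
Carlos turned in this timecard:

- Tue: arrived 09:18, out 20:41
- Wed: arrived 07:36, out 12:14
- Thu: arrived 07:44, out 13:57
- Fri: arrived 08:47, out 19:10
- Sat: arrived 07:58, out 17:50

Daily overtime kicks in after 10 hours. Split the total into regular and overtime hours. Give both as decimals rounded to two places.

Tue: 09:18–20:41 = 11 h 23 min
Wed: 07:36–12:14 = 4 h 38 min
Thu: 07:44–13:57 = 6 h 13 min
Fri: 08:47–19:10 = 10 h 23 min
Sat: 07:58–17:50 = 9 h 52 min
Tue reg 10 h 0 min / OT 1 h 23 min; Wed reg 4 h 38 min / OT 0 h 0 min; Thu reg 6 h 13 min / OT 0 h 0 min; Fri reg 10 h 0 min / OT 0 h 23 min; Sat reg 9 h 52 min / OT 0 h 0 min.
Totals: regular 40 h 43 min, overtime 1 h 46 min.

Regular 40.72 hours, overtime 1.77 hours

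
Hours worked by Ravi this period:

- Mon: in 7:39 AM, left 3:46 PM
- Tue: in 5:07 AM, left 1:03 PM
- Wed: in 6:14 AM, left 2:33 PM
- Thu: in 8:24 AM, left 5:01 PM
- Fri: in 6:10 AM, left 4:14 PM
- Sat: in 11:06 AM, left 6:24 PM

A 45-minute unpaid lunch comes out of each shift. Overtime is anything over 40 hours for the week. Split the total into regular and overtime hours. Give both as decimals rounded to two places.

Mon: 7:39 AM–3:46 PM = 8 h 7 min; less 45 min break → 7 h 22 min
Tue: 5:07 AM–1:03 PM = 7 h 56 min; less 45 min break → 7 h 11 min
Wed: 6:14 AM–2:33 PM = 8 h 19 min; less 45 min break → 7 h 34 min
Thu: 8:24 AM–5:01 PM = 8 h 37 min; less 45 min break → 7 h 52 min
Fri: 6:10 AM–4:14 PM = 10 h 4 min; less 45 min break → 9 h 19 min
Sat: 11:06 AM–6:24 PM = 7 h 18 min; less 45 min break → 6 h 33 min
Total worked: 45 h 51 min = 45.85 h.
Threshold 40 h → overtime 5 h 51 min, regular 40 h 0 min.

Regular 40.00 hours, overtime 5.85 hours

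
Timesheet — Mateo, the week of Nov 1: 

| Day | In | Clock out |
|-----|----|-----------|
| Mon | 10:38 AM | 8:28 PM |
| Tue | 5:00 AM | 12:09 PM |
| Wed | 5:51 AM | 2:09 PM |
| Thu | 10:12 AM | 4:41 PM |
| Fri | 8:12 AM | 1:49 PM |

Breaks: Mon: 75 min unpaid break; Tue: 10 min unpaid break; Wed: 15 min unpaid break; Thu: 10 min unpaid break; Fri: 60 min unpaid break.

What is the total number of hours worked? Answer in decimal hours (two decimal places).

34.55 hours

Mon: 10:38 AM–8:28 PM = 9 h 50 min; less 75 min break → 8 h 35 min
Tue: 5:00 AM–12:09 PM = 7 h 9 min; less 10 min break → 6 h 59 min
Wed: 5:51 AM–2:09 PM = 8 h 18 min; less 15 min break → 8 h 3 min
Thu: 10:12 AM–4:41 PM = 6 h 29 min; less 10 min break → 6 h 19 min
Fri: 8:12 AM–1:49 PM = 5 h 37 min; less 60 min break → 4 h 37 min
Total: 8 h 35 min + 6 h 59 min + 8 h 3 min + 6 h 19 min + 4 h 37 min = 34 h 33 min.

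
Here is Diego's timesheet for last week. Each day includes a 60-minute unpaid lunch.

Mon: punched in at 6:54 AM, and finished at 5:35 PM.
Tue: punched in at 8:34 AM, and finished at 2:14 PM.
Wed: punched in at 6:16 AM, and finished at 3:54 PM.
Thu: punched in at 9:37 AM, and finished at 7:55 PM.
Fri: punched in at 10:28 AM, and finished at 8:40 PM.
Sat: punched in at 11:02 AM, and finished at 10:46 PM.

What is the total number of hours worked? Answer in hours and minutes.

Mon: 6:54 AM–5:35 PM = 10 h 41 min; less 60 min break → 9 h 41 min
Tue: 8:34 AM–2:14 PM = 5 h 40 min; less 60 min break → 4 h 40 min
Wed: 6:16 AM–3:54 PM = 9 h 38 min; less 60 min break → 8 h 38 min
Thu: 9:37 AM–7:55 PM = 10 h 18 min; less 60 min break → 9 h 18 min
Fri: 10:28 AM–8:40 PM = 10 h 12 min; less 60 min break → 9 h 12 min
Sat: 11:02 AM–10:46 PM = 11 h 44 min; less 60 min break → 10 h 44 min
Total: 9 h 41 min + 4 h 40 min + 8 h 38 min + 9 h 18 min + 9 h 12 min + 10 h 44 min = 52 h 13 min.

52 h 13 min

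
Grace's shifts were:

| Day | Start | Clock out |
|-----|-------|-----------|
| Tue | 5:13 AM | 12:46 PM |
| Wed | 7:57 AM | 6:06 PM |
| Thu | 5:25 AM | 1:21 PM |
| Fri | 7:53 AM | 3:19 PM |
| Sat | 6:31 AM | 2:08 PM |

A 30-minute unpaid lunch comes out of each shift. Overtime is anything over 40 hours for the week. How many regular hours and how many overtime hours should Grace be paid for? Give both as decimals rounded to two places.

Regular 38.18 hours, overtime 0.00 hours

Tue: 5:13 AM–12:46 PM = 7 h 33 min; less 30 min break → 7 h 3 min
Wed: 7:57 AM–6:06 PM = 10 h 9 min; less 30 min break → 9 h 39 min
Thu: 5:25 AM–1:21 PM = 7 h 56 min; less 30 min break → 7 h 26 min
Fri: 7:53 AM–3:19 PM = 7 h 26 min; less 30 min break → 6 h 56 min
Sat: 6:31 AM–2:08 PM = 7 h 37 min; less 30 min break → 7 h 7 min
Total worked: 38 h 11 min = 38.18 h.
Threshold 40 h → overtime 0 h 0 min, regular 38 h 11 min.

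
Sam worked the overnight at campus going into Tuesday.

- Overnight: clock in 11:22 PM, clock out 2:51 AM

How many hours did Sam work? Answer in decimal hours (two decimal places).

3.48 hours

Overnight: 11:22 PM → midnight = 0 h 38 min; midnight → 2:51 AM = 2 h 51 min; span 3 h 29 min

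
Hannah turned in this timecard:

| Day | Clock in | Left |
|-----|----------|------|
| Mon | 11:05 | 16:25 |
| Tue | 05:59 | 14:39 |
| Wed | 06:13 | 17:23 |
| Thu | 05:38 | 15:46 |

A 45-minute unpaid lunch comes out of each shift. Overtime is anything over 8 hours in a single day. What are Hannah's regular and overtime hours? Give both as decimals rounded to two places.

Mon: 11:05–16:25 = 5 h 20 min; less 45 min break → 4 h 35 min
Tue: 05:59–14:39 = 8 h 40 min; less 45 min break → 7 h 55 min
Wed: 06:13–17:23 = 11 h 10 min; less 45 min break → 10 h 25 min
Thu: 05:38–15:46 = 10 h 8 min; less 45 min break → 9 h 23 min
Mon reg 4 h 35 min / OT 0 h 0 min; Tue reg 7 h 55 min / OT 0 h 0 min; Wed reg 8 h 0 min / OT 2 h 25 min; Thu reg 8 h 0 min / OT 1 h 23 min.
Totals: regular 28 h 30 min, overtime 3 h 48 min.

Regular 28.50 hours, overtime 3.80 hours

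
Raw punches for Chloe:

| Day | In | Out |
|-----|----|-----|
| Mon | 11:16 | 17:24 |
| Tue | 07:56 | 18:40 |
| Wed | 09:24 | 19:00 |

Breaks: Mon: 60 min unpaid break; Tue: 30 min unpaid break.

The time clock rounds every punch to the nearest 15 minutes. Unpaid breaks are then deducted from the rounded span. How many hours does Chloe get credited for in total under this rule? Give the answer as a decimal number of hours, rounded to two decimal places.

25.00 hours

Mon: in 11:16→11:15, out 17:24→17:30; 6 h 15 min − 60 min = 5 h 15 min
Tue: in 07:56→08:00, out 18:40→18:45; 10 h 45 min − 30 min = 10 h 15 min
Wed: in 09:24→09:30, out 19:00→19:00; 9 h 30 min
Total credited: 25 h 0 min.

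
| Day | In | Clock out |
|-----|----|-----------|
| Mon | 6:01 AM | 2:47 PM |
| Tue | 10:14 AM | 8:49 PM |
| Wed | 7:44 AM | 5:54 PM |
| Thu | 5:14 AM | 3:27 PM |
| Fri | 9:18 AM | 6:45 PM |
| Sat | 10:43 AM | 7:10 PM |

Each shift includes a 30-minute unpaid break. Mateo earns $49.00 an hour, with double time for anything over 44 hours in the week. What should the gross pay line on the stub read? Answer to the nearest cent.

$3198.07

Mon: 6:01 AM–2:47 PM = 8 h 46 min; less 30 min break → 8 h 16 min
Tue: 10:14 AM–8:49 PM = 10 h 35 min; less 30 min break → 10 h 5 min
Wed: 7:44 AM–5:54 PM = 10 h 10 min; less 30 min break → 9 h 40 min
Thu: 5:14 AM–3:27 PM = 10 h 13 min; less 30 min break → 9 h 43 min
Fri: 9:18 AM–6:45 PM = 9 h 27 min; less 30 min break → 8 h 57 min
Sat: 10:43 AM–7:10 PM = 8 h 27 min; less 30 min break → 7 h 57 min
Total worked: 54 h 38 min = 3278 min.
Regular 44 h 0 min = 2640 min at $49.00/h; overtime 10 h 38 min = 638 min at $98.00/h.
Pay = (2640 × $49.00 + 638 × $98.00) ÷ 60 = $3198.07.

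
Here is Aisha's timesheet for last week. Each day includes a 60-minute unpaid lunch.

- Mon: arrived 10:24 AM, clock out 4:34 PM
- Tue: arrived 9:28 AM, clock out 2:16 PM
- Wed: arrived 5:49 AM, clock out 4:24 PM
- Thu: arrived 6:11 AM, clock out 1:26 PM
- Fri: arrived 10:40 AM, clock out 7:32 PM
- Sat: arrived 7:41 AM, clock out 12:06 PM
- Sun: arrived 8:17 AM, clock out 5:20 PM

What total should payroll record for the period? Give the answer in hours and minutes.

Mon: 10:24 AM–4:34 PM = 6 h 10 min; less 60 min break → 5 h 10 min
Tue: 9:28 AM–2:16 PM = 4 h 48 min; less 60 min break → 3 h 48 min
Wed: 5:49 AM–4:24 PM = 10 h 35 min; less 60 min break → 9 h 35 min
Thu: 6:11 AM–1:26 PM = 7 h 15 min; less 60 min break → 6 h 15 min
Fri: 10:40 AM–7:32 PM = 8 h 52 min; less 60 min break → 7 h 52 min
Sat: 7:41 AM–12:06 PM = 4 h 25 min; less 60 min break → 3 h 25 min
Sun: 8:17 AM–5:20 PM = 9 h 3 min; less 60 min break → 8 h 3 min
Total: 5 h 10 min + 3 h 48 min + 9 h 35 min + 6 h 15 min + 7 h 52 min + 3 h 25 min + 8 h 3 min = 44 h 8 min.

44 h 8 min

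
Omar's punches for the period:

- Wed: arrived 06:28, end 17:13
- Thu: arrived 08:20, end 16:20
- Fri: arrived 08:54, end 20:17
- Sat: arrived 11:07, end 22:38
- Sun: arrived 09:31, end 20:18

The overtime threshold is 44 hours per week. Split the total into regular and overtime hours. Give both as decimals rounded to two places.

Wed: 06:28–17:13 = 10 h 45 min
Thu: 08:20–16:20 = 8 h 0 min
Fri: 08:54–20:17 = 11 h 23 min
Sat: 11:07–22:38 = 11 h 31 min
Sun: 09:31–20:18 = 10 h 47 min
Total worked: 52 h 26 min = 52.43 h.
Threshold 44 h → overtime 8 h 26 min, regular 44 h 0 min.

Regular 44.00 hours, overtime 8.43 hours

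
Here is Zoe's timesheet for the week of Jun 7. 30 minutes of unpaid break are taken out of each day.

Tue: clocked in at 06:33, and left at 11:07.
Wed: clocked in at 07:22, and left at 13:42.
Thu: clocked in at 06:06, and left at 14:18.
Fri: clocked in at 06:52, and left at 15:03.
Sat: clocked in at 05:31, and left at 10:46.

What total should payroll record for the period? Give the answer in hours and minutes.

Tue: 06:33–11:07 = 4 h 34 min; less 30 min break → 4 h 4 min
Wed: 07:22–13:42 = 6 h 20 min; less 30 min break → 5 h 50 min
Thu: 06:06–14:18 = 8 h 12 min; less 30 min break → 7 h 42 min
Fri: 06:52–15:03 = 8 h 11 min; less 30 min break → 7 h 41 min
Sat: 05:31–10:46 = 5 h 15 min; less 30 min break → 4 h 45 min
Total: 4 h 4 min + 5 h 50 min + 7 h 42 min + 7 h 41 min + 4 h 45 min = 30 h 2 min.

30 h 2 min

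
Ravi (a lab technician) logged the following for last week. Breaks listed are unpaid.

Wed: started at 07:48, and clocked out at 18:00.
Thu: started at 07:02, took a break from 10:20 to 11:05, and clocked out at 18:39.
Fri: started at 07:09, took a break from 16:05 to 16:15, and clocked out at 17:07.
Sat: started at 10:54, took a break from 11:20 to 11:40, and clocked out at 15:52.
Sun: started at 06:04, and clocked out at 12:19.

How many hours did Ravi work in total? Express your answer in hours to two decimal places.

Wed: 07:48–18:00 = 10 h 12 min
Thu: 07:02–18:39 = 11 h 37 min; less 45 min break → 10 h 52 min
Fri: 07:09–17:07 = 9 h 58 min; less 10 min break → 9 h 48 min
Sat: 10:54–15:52 = 4 h 58 min; less 20 min break → 4 h 38 min
Sun: 06:04–12:19 = 6 h 15 min
Total: 10 h 12 min + 10 h 52 min + 9 h 48 min + 4 h 38 min + 6 h 15 min = 41 h 45 min.

41.75 hours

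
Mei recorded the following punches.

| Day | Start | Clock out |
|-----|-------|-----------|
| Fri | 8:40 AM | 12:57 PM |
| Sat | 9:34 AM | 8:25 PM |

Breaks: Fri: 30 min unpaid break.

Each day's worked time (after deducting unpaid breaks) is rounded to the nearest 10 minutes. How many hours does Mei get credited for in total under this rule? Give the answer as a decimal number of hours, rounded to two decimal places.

Fri: 8:40 AM–12:57 PM = 4 h 17 min − 30 min = 3 h 47 min → rounds to 3 h 50 min
Sat: 9:34 AM–8:25 PM = 10 h 51 min → rounds to 10 h 50 min
Total credited: 14 h 40 min.

14.67 hours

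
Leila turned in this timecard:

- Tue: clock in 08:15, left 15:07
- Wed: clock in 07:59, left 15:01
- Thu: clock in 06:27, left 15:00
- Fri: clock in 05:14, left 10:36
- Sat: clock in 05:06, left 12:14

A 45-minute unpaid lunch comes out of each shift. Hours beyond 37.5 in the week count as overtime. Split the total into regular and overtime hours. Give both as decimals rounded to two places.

Regular 31.20 hours, overtime 0.00 hours

Tue: 08:15–15:07 = 6 h 52 min; less 45 min break → 6 h 7 min
Wed: 07:59–15:01 = 7 h 2 min; less 45 min break → 6 h 17 min
Thu: 06:27–15:00 = 8 h 33 min; less 45 min break → 7 h 48 min
Fri: 05:14–10:36 = 5 h 22 min; less 45 min break → 4 h 37 min
Sat: 05:06–12:14 = 7 h 8 min; less 45 min break → 6 h 23 min
Total worked: 31 h 12 min = 31.20 h.
Threshold 37.5 h → overtime 0 h 0 min, regular 31 h 12 min.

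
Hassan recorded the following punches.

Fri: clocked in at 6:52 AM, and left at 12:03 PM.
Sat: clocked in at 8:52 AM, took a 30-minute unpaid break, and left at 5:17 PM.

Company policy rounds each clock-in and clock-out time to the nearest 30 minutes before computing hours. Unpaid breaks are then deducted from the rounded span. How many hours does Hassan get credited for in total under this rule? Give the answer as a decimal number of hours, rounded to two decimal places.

13.00 hours

Fri: in 6:52 AM→7:00 AM, out 12:03 PM→12:00 PM; 5 h 0 min
Sat: in 8:52 AM→9:00 AM, out 5:17 PM→5:30 PM; 8 h 30 min − 30 min = 8 h 0 min
Total credited: 13 h 0 min.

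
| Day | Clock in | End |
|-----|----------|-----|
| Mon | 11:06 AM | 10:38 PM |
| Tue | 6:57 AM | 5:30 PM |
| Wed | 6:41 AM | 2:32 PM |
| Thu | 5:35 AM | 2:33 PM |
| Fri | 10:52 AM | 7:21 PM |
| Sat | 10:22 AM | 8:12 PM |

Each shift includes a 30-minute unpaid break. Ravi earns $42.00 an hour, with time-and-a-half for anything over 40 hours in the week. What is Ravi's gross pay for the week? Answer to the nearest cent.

$2575.65

Mon: 11:06 AM–10:38 PM = 11 h 32 min; less 30 min break → 11 h 2 min
Tue: 6:57 AM–5:30 PM = 10 h 33 min; less 30 min break → 10 h 3 min
Wed: 6:41 AM–2:32 PM = 7 h 51 min; less 30 min break → 7 h 21 min
Thu: 5:35 AM–2:33 PM = 8 h 58 min; less 30 min break → 8 h 28 min
Fri: 10:52 AM–7:21 PM = 8 h 29 min; less 30 min break → 7 h 59 min
Sat: 10:22 AM–8:12 PM = 9 h 50 min; less 30 min break → 9 h 20 min
Total worked: 54 h 13 min = 3253 min.
Regular 40 h 0 min = 2400 min at $42.00/h; overtime 14 h 13 min = 853 min at $63.00/h.
Pay = (2400 × $42.00 + 853 × $63.00) ÷ 60 = $2575.65.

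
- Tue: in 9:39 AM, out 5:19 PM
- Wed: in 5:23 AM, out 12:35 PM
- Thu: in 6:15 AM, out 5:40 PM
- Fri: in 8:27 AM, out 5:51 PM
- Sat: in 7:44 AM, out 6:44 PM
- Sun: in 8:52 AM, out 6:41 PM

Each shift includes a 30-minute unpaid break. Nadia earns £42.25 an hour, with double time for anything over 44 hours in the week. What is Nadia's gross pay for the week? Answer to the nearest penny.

£2661.75

Tue: 9:39 AM–5:19 PM = 7 h 40 min; less 30 min break → 7 h 10 min
Wed: 5:23 AM–12:35 PM = 7 h 12 min; less 30 min break → 6 h 42 min
Thu: 6:15 AM–5:40 PM = 11 h 25 min; less 30 min break → 10 h 55 min
Fri: 8:27 AM–5:51 PM = 9 h 24 min; less 30 min break → 8 h 54 min
Sat: 7:44 AM–6:44 PM = 11 h 0 min; less 30 min break → 10 h 30 min
Sun: 8:52 AM–6:41 PM = 9 h 49 min; less 30 min break → 9 h 19 min
Total worked: 53 h 30 min = 3210 min.
Regular 44 h 0 min = 2640 min at £42.25/h; overtime 9 h 30 min = 570 min at £84.50/h.
Pay = (2640 × £42.25 + 570 × £84.50) ÷ 60 = £2661.75.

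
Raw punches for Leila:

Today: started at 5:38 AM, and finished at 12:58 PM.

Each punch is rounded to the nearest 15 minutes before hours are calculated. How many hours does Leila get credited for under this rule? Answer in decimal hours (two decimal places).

7.25 hours

Today: in 5:38 AM→5:45 AM, out 12:58 PM→1:00 PM; 7 h 15 min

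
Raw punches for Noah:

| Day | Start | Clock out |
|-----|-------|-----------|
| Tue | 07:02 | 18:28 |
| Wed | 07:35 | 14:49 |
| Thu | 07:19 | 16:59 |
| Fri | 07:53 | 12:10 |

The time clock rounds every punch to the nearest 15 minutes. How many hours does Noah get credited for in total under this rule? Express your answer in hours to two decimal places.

Tue: in 07:02→07:00, out 18:28→18:30; 11 h 30 min
Wed: in 07:35→07:30, out 14:49→14:45; 7 h 15 min
Thu: in 07:19→07:15, out 16:59→17:00; 9 h 45 min
Fri: in 07:53→08:00, out 12:10→12:15; 4 h 15 min
Total credited: 32 h 45 min.

32.75 hours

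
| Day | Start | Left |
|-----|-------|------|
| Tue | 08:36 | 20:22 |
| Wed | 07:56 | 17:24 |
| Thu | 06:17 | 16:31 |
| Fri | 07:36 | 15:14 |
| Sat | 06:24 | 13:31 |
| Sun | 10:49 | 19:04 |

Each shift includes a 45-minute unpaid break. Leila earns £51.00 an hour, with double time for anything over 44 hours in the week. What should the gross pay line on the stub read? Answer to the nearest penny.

£2852.60

Tue: 08:36–20:22 = 11 h 46 min; less 45 min break → 11 h 1 min
Wed: 07:56–17:24 = 9 h 28 min; less 45 min break → 8 h 43 min
Thu: 06:17–16:31 = 10 h 14 min; less 45 min break → 9 h 29 min
Fri: 07:36–15:14 = 7 h 38 min; less 45 min break → 6 h 53 min
Sat: 06:24–13:31 = 7 h 7 min; less 45 min break → 6 h 22 min
Sun: 10:49–19:04 = 8 h 15 min; less 45 min break → 7 h 30 min
Total worked: 49 h 58 min = 2998 min.
Regular 44 h 0 min = 2640 min at £51.00/h; overtime 5 h 58 min = 358 min at £102.00/h.
Pay = (2640 × £51.00 + 358 × £102.00) ÷ 60 = £2852.60.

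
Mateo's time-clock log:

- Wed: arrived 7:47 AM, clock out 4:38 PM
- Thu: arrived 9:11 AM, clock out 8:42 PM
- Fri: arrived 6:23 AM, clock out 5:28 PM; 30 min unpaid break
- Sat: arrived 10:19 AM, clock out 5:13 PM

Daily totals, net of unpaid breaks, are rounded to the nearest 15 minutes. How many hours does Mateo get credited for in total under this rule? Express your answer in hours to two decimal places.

Wed: 7:47 AM–4:38 PM = 8 h 51 min → rounds to 8 h 45 min
Thu: 9:11 AM–8:42 PM = 11 h 31 min → rounds to 11 h 30 min
Fri: 6:23 AM–5:28 PM = 11 h 5 min − 30 min = 10 h 35 min → rounds to 10 h 30 min
Sat: 10:19 AM–5:13 PM = 6 h 54 min → rounds to 7 h 0 min
Total credited: 37 h 45 min.

37.75 hours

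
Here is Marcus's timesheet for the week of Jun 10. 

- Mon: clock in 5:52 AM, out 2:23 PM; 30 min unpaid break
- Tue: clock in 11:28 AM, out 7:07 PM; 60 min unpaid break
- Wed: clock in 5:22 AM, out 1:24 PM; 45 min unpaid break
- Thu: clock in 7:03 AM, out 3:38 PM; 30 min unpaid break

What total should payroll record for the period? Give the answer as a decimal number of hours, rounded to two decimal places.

Mon: 5:52 AM–2:23 PM = 8 h 31 min; less 30 min break → 8 h 1 min
Tue: 11:28 AM–7:07 PM = 7 h 39 min; less 60 min break → 6 h 39 min
Wed: 5:22 AM–1:24 PM = 8 h 2 min; less 45 min break → 7 h 17 min
Thu: 7:03 AM–3:38 PM = 8 h 35 min; less 30 min break → 8 h 5 min
Total: 8 h 1 min + 6 h 39 min + 7 h 17 min + 8 h 5 min = 30 h 2 min.

30.03 hours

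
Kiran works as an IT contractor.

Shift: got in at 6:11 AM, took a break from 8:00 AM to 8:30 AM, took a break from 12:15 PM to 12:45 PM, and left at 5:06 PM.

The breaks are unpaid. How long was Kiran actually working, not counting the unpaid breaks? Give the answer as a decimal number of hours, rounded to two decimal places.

Shift: 6:11 AM–5:06 PM = 10 h 55 min; less 60 min break → 9 h 55 min

9.92 hours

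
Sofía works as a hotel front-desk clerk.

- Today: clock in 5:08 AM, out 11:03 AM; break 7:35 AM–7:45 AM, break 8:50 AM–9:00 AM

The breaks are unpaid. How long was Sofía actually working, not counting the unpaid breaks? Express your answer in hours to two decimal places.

5.58 hours

Today: 5:08 AM–11:03 AM = 5 h 55 min; less 20 min break → 5 h 35 min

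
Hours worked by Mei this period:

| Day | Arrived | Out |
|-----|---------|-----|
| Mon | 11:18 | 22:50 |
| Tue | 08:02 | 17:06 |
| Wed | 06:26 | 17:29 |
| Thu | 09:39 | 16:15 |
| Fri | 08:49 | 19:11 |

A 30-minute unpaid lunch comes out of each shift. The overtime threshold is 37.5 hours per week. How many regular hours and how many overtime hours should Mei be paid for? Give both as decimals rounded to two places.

Regular 37.50 hours, overtime 8.62 hours

Mon: 11:18–22:50 = 11 h 32 min; less 30 min break → 11 h 2 min
Tue: 08:02–17:06 = 9 h 4 min; less 30 min break → 8 h 34 min
Wed: 06:26–17:29 = 11 h 3 min; less 30 min break → 10 h 33 min
Thu: 09:39–16:15 = 6 h 36 min; less 30 min break → 6 h 6 min
Fri: 08:49–19:11 = 10 h 22 min; less 30 min break → 9 h 52 min
Total worked: 46 h 7 min = 46.12 h.
Threshold 37.5 h → overtime 8 h 37 min, regular 37 h 30 min.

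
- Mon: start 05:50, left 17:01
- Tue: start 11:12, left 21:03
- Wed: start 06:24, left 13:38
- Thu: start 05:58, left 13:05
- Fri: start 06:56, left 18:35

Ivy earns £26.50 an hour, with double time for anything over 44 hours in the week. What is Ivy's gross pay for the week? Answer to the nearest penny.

Mon: 05:50–17:01 = 11 h 11 min
Tue: 11:12–21:03 = 9 h 51 min
Wed: 06:24–13:38 = 7 h 14 min
Thu: 05:58–13:05 = 7 h 7 min
Fri: 06:56–18:35 = 11 h 39 min
Total worked: 47 h 2 min = 2822 min.
Regular 44 h 0 min = 2640 min at £26.50/h; overtime 3 h 2 min = 182 min at £53.00/h.
Pay = (2640 × £26.50 + 182 × £53.00) ÷ 60 = £1326.77.

£1326.77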